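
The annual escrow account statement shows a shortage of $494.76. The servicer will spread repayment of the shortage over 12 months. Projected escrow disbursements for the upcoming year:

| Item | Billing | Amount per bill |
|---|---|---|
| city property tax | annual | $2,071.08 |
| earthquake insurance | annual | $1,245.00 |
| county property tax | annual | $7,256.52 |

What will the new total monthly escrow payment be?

City property tax = $2,071.08/yr
Earthquake insurance = $1,245.00/yr
County property tax = $7,256.52/yr
Total annual escrow = $2,071.08 + $1,245.00 + $7,256.52 = $10,572.60
Monthly escrow = $10,572.60 / 12 = $881.05
Shortage per month = $494.76 ÷ 12 = $41.23
New monthly escrow = $881.05 + $41.23 = $922.28

$922.28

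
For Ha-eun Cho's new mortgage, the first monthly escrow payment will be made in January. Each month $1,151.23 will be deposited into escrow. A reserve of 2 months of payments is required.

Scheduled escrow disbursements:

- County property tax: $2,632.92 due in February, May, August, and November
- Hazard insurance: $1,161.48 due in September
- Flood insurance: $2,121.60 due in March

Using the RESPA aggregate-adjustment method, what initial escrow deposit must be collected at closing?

Cushion = 2 × $1,151.23 = $2,302.46
Trial balance (start $0, +$1,151.23 each month, − disbursements):
  Jan: +$1,151.23 → $1,151.23
  Feb: +$1,151.23 − $2,632.92 → -$330.46
  Mar: +$1,151.23 − $2,121.60 → -$1,300.83
  Apr: +$1,151.23 → -$149.60
  May: +$1,151.23 − $2,632.92 → -$1,631.29
  Jun: +$1,151.23 → -$480.06
  Jul: +$1,151.23 → $671.17
  Aug: +$1,151.23 − $2,632.92 → -$810.52
  Sep: +$1,151.23 − $1,161.48 → -$820.77
  Oct: +$1,151.23 → $330.46
  Nov: +$1,151.23 − $2,632.92 → -$1,151.23
  Dec: +$1,151.23 → $0.00
Lowest trial balance = -$1,631.29 (May)
Initial deposit = cushion − low point = $2,302.46 − (-$1,631.29) = $3,933.75

$3,933.75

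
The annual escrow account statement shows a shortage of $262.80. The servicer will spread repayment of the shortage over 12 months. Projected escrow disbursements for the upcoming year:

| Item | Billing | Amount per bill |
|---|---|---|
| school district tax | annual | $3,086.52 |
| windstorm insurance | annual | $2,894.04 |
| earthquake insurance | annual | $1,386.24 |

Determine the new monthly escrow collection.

$635.80

School district tax = $3,086.52 annually
Windstorm insurance = $2,894.04 annually
Earthquake insurance = $1,386.24 annually
Total per year = $3,086.52 + $2,894.04 + $1,386.24 = $7,366.80
Monthly escrow = $7,366.80 / 12 = $613.90
Shortage per month = $262.80 ÷ 12 = $21.90
Adjusted monthly = $613.90 + $21.90 = $635.80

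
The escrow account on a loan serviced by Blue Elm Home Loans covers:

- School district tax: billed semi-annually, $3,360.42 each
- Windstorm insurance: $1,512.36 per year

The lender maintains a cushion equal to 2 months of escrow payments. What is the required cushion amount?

$1,372.20

School district tax — $3,360.42 × 2 = $6,720.84
Windstorm insurance — $1,512.36
Yearly total = $8,233.20
Per month = $8,233.20 / 12 = $686.10
Reserve = 2 × $686.10 = $1,372.20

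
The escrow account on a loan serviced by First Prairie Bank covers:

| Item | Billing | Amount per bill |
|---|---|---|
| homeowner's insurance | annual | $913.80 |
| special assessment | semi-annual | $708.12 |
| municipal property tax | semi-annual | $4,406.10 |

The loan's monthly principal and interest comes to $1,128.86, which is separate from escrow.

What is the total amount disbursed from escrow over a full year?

Homeowner's insurance — $913.80
Special assessment — $708.12 × 2 = $1,416.24
Municipal property tax — $4,406.10 × 2 = $8,812.20
Combined annual = $913.80 + $1,416.24 + $8,812.20 = $11,142.24

$11,142.24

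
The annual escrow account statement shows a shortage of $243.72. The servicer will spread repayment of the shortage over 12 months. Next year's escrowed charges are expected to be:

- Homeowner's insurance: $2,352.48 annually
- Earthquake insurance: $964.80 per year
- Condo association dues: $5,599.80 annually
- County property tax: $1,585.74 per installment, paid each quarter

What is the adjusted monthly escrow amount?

Homeowner's insurance — $2,352.48 per year
Earthquake insurance — $964.80 per year
Condo association dues — $5,599.80 per year
County property tax — $1,585.74 × 4 = $6,342.96 per year
Combined annual = $15,260.04
Per month = $15,260.04 ÷ 12 = $1,271.67
Shortage spread = $243.72 ÷ 12 = $20.31/mo
Adjusted monthly = $1,271.67 + $20.31 = $1,291.98

$1,291.98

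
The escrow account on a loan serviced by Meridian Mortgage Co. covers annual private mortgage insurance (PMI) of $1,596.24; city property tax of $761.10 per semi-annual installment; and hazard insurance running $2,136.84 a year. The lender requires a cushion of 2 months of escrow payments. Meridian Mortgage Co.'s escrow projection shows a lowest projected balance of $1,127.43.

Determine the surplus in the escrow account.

Private mortgage insurance (PMI) = $1,596.24 per year
City property tax = $761.10 × 2 = $1,522.20 per year
Hazard insurance = $2,136.84 per year
Annual escrow total = $1,596.24 + $1,522.20 + $2,136.84 = $5,255.28
Base monthly escrow = $5,255.28 ÷ 12 = $437.94
Required reserve = 2 × $437.94 = $875.88
Excess over cushion: $1,127.43 − $875.88 = $251.55

$251.55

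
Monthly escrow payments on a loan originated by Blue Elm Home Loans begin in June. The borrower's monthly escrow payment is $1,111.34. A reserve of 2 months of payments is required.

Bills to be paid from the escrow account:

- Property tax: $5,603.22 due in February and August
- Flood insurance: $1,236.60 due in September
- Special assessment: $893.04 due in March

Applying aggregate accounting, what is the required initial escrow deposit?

Cushion = 2 × $1,111.34 = $2,222.68
Trial balance (start $0, +$1,111.34 each month, − disbursements):
  Jun: +$1,111.34 → $1,111.34
  Jul: +$1,111.34 → $2,222.68
  Aug: +$1,111.34 − $5,603.22 → -$2,269.20
  Sep: +$1,111.34 − $1,236.60 → -$2,394.46
  Oct: +$1,111.34 → -$1,283.12
  Nov: +$1,111.34 → -$171.78
  Dec: +$1,111.34 → $939.56
  Jan: +$1,111.34 → $2,050.90
  Feb: +$1,111.34 − $5,603.22 → -$2,440.98
  Mar: +$1,111.34 − $893.04 → -$2,222.68
  Apr: +$1,111.34 → -$1,111.34
  May: +$1,111.34 → $0.00
Lowest trial balance = -$2,440.98 (Feb)
Initial deposit = cushion − low point = $2,222.68 − (-$2,440.98) = $4,663.66

$4,663.66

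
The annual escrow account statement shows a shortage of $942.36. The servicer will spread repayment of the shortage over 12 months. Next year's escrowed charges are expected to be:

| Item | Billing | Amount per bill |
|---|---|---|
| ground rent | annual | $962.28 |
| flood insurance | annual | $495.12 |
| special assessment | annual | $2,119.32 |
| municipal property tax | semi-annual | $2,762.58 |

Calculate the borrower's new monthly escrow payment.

Ground rent = $962.28 annually
Flood insurance = $495.12 annually
Special assessment = $2,119.32 annually
Municipal property tax = $2,762.58 × 2 = $5,525.16 annually
Annual escrow total = $9,101.88
Base monthly escrow = $9,101.88 / 12 = $758.49
Shortage spread = $942.36 / 12 = $78.53/mo
Adjusted monthly = $758.49 + $78.53 = $837.02

$837.02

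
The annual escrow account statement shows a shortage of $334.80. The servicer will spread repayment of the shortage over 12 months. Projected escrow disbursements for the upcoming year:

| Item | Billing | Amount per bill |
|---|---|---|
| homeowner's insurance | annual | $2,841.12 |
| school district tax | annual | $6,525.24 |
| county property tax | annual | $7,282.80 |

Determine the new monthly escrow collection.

$1,415.33

Homeowner's insurance = $2,841.12
School district tax = $6,525.24
County property tax = $7,282.80
Yearly total = $2,841.12 + $6,525.24 + $7,282.80 = $16,649.16
Monthly escrow = $16,649.16 ÷ 12 = $1,387.43
Monthly shortage recovery: $334.80 ÷ 12 = $27.90
Adjusted monthly = $1,387.43 + $27.90 = $1,415.33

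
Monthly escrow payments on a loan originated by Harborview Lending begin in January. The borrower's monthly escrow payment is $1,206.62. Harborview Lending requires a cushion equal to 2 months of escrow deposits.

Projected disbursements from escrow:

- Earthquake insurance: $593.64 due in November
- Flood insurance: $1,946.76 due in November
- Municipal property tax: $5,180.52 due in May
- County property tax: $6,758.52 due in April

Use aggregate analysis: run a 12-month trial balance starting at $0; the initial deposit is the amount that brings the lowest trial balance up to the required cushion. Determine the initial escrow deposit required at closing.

$8,319.18

Cushion = 2 × $1,206.62 = $2,413.24
Trial balance (start $0, +$1,206.62 each month, − disbursements):
  Jan: +$1,206.62 → $1,206.62
  Feb: +$1,206.62 → $2,413.24
  Mar: +$1,206.62 → $3,619.86
  Apr: +$1,206.62 − $6,758.52 → -$1,932.04
  May: +$1,206.62 − $5,180.52 → -$5,905.94
  Jun: +$1,206.62 → -$4,699.32
  Jul: +$1,206.62 → -$3,492.70
  Aug: +$1,206.62 → -$2,286.08
  Sep: +$1,206.62 → -$1,079.46
  Oct: +$1,206.62 → $127.16
  Nov: +$1,206.62 − $2,540.40 → -$1,206.62
  Dec: +$1,206.62 → $0.00
Lowest trial balance = -$5,905.94 (May)
Initial deposit = cushion − low point = $2,413.24 − (-$5,905.94) = $8,319.18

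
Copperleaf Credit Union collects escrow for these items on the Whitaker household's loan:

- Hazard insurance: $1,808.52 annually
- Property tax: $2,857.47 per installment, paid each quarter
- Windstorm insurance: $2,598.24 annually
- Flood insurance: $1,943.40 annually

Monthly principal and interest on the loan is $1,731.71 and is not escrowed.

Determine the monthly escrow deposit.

$1,481.67

Hazard insurance: $1,808.52
Property tax: $2,857.47 × 4 = $11,429.88
Windstorm insurance: $2,598.24
Flood insurance: $1,943.40
Total per year = $1,808.52 + $11,429.88 + $2,598.24 + $1,943.40 = $17,780.04
Monthly escrow = $17,780.04 ÷ 12 = $1,481.67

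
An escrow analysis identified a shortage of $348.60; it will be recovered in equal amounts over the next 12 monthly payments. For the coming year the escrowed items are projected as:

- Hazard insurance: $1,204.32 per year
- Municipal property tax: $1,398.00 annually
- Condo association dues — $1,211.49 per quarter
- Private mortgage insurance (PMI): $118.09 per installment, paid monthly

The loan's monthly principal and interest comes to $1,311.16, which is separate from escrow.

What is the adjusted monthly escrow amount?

Hazard insurance: $1,204.32/yr
Municipal property tax: $1,398.00/yr
Condo association dues: $1,211.49 × 4 = $4,845.96/yr
Private mortgage insurance (PMI): $118.09 × 12 = $1,417.08/yr
Combined annual = $8,865.36
Monthly escrow = $8,865.36 / 12 = $738.78
Shortage per month = $348.60 ÷ 12 = $29.05
Adjusted monthly = $738.78 + $29.05 = $767.83

$767.83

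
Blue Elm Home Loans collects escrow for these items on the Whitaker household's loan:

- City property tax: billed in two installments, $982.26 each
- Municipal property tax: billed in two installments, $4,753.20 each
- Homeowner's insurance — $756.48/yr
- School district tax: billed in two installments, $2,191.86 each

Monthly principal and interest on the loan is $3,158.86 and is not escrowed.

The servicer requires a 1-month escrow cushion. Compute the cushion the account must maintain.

$1,384.26

City property tax = $982.26 × 2 = $1,964.52 per year
Municipal property tax = $4,753.20 × 2 = $9,506.40 per year
Homeowner's insurance = $756.48 per year
School district tax = $2,191.86 × 2 = $4,383.72 per year
Annual escrow total = $1,964.52 + $9,506.40 + $756.48 + $4,383.72 = $16,611.12
Base monthly escrow = $16,611.12 ÷ 12 = $1,384.26
Required cushion = 1 × $1,384.26 = $1,384.26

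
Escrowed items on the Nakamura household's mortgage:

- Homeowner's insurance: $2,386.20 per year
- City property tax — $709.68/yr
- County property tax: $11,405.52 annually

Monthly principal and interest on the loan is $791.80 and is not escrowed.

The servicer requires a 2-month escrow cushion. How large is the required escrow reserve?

Homeowner's insurance — $2,386.20 per year
City property tax — $709.68 per year
County property tax — $11,405.52 per year
Total annual escrow = $2,386.20 + $709.68 + $11,405.52 = $14,501.40
Per month = $14,501.40 ÷ 12 = $1,208.45
Reserve = 2 × $1,208.45 = $2,416.90

$2,416.90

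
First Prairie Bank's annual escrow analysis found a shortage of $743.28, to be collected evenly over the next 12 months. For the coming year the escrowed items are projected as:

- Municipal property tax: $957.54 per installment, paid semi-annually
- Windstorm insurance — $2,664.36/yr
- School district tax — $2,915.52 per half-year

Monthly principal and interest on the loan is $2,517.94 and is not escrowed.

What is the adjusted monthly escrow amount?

Municipal property tax: $957.54 × 2 = $1,915.08 per year
Windstorm insurance: $2,664.36 per year
School district tax: $2,915.52 × 2 = $5,831.04 per year
Yearly total = $1,915.08 + $2,664.36 + $5,831.04 = $10,410.48
Per month = $10,410.48 ÷ 12 = $867.54
Shortage spread = $743.28 ÷ 12 = $61.94/mo
New monthly escrow = $867.54 + $61.94 = $929.48

$929.48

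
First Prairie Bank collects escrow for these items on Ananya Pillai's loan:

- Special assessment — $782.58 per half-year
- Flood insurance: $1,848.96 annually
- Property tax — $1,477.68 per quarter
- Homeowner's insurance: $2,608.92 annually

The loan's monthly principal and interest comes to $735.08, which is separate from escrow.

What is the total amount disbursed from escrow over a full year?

Special assessment = $782.58 × 2 = $1,565.16/yr
Flood insurance = $1,848.96/yr
Property tax = $1,477.68 × 4 = $5,910.72/yr
Homeowner's insurance = $2,608.92/yr
Total per year = $11,933.76

$11,933.76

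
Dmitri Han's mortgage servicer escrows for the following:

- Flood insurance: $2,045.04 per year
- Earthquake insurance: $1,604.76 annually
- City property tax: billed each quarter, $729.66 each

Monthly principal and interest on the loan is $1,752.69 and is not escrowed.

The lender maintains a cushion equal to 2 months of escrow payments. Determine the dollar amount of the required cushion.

Flood insurance = $2,045.04 per year
Earthquake insurance = $1,604.76 per year
City property tax = $729.66 × 4 = $2,918.64 per year
Total annual escrow = $6,568.44
Per month = $6,568.44 ÷ 12 = $547.37
Cushion = 2 × $547.37 = $1,094.74

$1,094.74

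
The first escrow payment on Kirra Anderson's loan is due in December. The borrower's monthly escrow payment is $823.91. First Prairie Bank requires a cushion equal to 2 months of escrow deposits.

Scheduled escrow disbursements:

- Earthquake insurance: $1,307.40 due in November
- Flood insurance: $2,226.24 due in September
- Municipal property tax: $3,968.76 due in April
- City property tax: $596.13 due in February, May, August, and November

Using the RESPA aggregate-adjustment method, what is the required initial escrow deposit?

Cushion = 2 × $823.91 = $1,647.82
Trial balance (start $0, +$823.91 each month, − disbursements):
  Dec: +$823.91 → $823.91
  Jan: +$823.91 → $1,647.82
  Feb: +$823.91 − $596.13 → $1,875.60
  Mar: +$823.91 → $2,699.51
  Apr: +$823.91 − $3,968.76 → -$445.34
  May: +$823.91 − $596.13 → -$217.56
  Jun: +$823.91 → $606.35
  Jul: +$823.91 → $1,430.26
  Aug: +$823.91 − $596.13 → $1,658.04
  Sep: +$823.91 − $2,226.24 → $255.71
  Oct: +$823.91 → $1,079.62
  Nov: +$823.91 − $1,903.53 → $0.00
Lowest trial balance = -$445.34 (Apr)
Initial deposit = cushion − low point = $1,647.82 − (-$445.34) = $2,093.16

$2,093.16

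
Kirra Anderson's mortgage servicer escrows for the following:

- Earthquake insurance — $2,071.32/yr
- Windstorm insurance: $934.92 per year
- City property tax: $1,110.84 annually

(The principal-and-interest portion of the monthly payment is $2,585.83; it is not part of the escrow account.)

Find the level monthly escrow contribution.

Earthquake insurance = $2,071.32 annually
Windstorm insurance = $934.92 annually
City property tax = $1,110.84 annually
Yearly total = $4,117.08
Base monthly escrow = $4,117.08 ÷ 12 = $343.09

$343.09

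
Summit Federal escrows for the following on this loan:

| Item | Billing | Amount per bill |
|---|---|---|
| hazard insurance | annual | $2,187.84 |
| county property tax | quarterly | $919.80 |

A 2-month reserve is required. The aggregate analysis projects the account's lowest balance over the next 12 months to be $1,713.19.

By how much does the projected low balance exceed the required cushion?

$735.35

Hazard insurance = $2,187.84 annually
County property tax = $919.80 × 4 = $3,679.20 annually
Yearly total = $2,187.84 + $3,679.20 = $5,867.04
Per month = $5,867.04 ÷ 12 = $488.92
Required reserve = 2 × $488.92 = $977.84
Excess over cushion: $1,713.19 − $977.84 = $735.35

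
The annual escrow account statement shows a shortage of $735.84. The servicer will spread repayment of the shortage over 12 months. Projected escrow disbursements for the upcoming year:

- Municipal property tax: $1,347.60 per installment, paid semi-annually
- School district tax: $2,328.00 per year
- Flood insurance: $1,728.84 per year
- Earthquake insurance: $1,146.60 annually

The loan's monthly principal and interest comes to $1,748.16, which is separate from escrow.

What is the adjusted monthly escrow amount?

$719.54

Municipal property tax — $1,347.60 × 2 = $2,695.20 annually
School district tax — $2,328.00 annually
Flood insurance — $1,728.84 annually
Earthquake insurance — $1,146.60 annually
Total annual escrow = $2,695.20 + $2,328.00 + $1,728.84 + $1,146.60 = $7,898.64
Monthly = $7,898.64 / 12 = $658.22
Shortage spread = $735.84 / 12 = $61.32/mo
New monthly escrow = $658.22 + $61.32 = $719.54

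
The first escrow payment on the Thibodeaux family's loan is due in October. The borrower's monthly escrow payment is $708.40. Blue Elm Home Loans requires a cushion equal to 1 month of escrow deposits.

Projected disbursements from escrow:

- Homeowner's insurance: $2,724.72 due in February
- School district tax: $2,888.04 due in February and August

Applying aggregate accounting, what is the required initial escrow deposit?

Cushion = 1 × $708.40 = $708.40
Trial balance (start $0, +$708.40 each month, − disbursements):
  Oct: +$708.40 → $708.40
  Nov: +$708.40 → $1,416.80
  Dec: +$708.40 → $2,125.20
  Jan: +$708.40 → $2,833.60
  Feb: +$708.40 − $5,612.76 → -$2,070.76
  Mar: +$708.40 → -$1,362.36
  Apr: +$708.40 → -$653.96
  May: +$708.40 → $54.44
  Jun: +$708.40 → $762.84
  Jul: +$708.40 → $1,471.24
  Aug: +$708.40 − $2,888.04 → -$708.40
  Sep: +$708.40 → $0.00
Lowest trial balance = -$2,070.76 (Feb)
Initial deposit = cushion − low point = $708.40 − (-$2,070.76) = $2,779.16

$2,779.16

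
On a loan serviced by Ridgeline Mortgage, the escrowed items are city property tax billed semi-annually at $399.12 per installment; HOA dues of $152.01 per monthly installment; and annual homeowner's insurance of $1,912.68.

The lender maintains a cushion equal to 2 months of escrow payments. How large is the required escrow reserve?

City property tax: $399.12 × 2 = $798.24 annually
HOA dues: $152.01 × 12 = $1,824.12 annually
Homeowner's insurance: $1,912.68 annually
Yearly total = $798.24 + $1,824.12 + $1,912.68 = $4,535.04
Per month = $4,535.04 ÷ 12 = $377.92
Cushion = 2 × $377.92 = $755.84

$755.84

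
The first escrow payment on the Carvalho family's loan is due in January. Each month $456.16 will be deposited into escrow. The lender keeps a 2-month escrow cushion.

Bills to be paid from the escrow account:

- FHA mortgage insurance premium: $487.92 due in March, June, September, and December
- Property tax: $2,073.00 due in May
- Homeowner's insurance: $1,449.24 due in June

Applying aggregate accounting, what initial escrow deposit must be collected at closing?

Cushion = 2 × $456.16 = $912.32
Trial balance (start $0, +$456.16 each month, − disbursements):
  Jan: +$456.16 → $456.16
  Feb: +$456.16 → $912.32
  Mar: +$456.16 − $487.92 → $880.56
  Apr: +$456.16 → $1,336.72
  May: +$456.16 − $2,073.00 → -$280.12
  Jun: +$456.16 − $1,937.16 → -$1,761.12
  Jul: +$456.16 → -$1,304.96
  Aug: +$456.16 → -$848.80
  Sep: +$456.16 − $487.92 → -$880.56
  Oct: +$456.16 → -$424.40
  Nov: +$456.16 → $31.76
  Dec: +$456.16 − $487.92 → $0.00
Lowest trial balance = -$1,761.12 (Jun)
Initial deposit = cushion − low point = $912.32 − (-$1,761.12) = $2,673.44

$2,673.44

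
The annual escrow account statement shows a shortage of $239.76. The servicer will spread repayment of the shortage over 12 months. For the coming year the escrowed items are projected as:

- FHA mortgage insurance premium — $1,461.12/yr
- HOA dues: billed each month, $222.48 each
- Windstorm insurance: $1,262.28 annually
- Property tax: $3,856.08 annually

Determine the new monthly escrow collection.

FHA mortgage insurance premium: $1,461.12/yr
HOA dues: $222.48 × 12 = $2,669.76/yr
Windstorm insurance: $1,262.28/yr
Property tax: $3,856.08/yr
Annual escrow total = $1,461.12 + $2,669.76 + $1,262.28 + $3,856.08 = $9,249.24
Monthly = $9,249.24 ÷ 12 = $770.77
Shortage per month = $239.76 / 12 = $19.98
Adjusted monthly = $770.77 + $19.98 = $790.75

$790.75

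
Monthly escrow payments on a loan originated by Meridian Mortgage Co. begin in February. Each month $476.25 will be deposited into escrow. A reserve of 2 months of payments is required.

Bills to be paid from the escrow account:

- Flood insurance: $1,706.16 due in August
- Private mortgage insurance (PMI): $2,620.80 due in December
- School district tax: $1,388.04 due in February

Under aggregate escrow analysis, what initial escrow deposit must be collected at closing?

$1,864.29

Cushion = 2 × $476.25 = $952.50
Trial balance (start $0, +$476.25 each month, − disbursements):
  Feb: +$476.25 − $1,388.04 → -$911.79
  Mar: +$476.25 → -$435.54
  Apr: +$476.25 → $40.71
  May: +$476.25 → $516.96
  Jun: +$476.25 → $993.21
  Jul: +$476.25 → $1,469.46
  Aug: +$476.25 − $1,706.16 → $239.55
  Sep: +$476.25 → $715.80
  Oct: +$476.25 → $1,192.05
  Nov: +$476.25 → $1,668.30
  Dec: +$476.25 − $2,620.80 → -$476.25
  Jan: +$476.25 → $0.00
Lowest trial balance = -$911.79 (Feb)
Initial deposit = cushion − low point = $952.50 − (-$911.79) = $1,864.29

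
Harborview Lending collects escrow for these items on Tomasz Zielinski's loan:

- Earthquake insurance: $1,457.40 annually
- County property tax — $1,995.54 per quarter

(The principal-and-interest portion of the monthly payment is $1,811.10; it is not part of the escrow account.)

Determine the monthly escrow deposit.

Earthquake insurance: $1,457.40 per year
County property tax: $1,995.54 × 4 = $7,982.16 per year
Total per year = $9,439.56
Monthly = $9,439.56 / 12 = $786.63

$786.63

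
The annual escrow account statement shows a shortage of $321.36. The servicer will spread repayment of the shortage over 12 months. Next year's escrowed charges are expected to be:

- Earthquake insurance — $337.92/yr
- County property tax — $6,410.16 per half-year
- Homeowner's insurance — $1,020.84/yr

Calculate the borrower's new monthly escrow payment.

$1,208.37

Earthquake insurance: $337.92/yr
County property tax: $6,410.16 × 2 = $12,820.32/yr
Homeowner's insurance: $1,020.84/yr
Annual escrow total = $14,179.08
Base monthly escrow = $14,179.08 ÷ 12 = $1,181.59
Shortage spread = $321.36 ÷ 12 = $26.78/mo
Adjusted monthly = $1,181.59 + $26.78 = $1,208.37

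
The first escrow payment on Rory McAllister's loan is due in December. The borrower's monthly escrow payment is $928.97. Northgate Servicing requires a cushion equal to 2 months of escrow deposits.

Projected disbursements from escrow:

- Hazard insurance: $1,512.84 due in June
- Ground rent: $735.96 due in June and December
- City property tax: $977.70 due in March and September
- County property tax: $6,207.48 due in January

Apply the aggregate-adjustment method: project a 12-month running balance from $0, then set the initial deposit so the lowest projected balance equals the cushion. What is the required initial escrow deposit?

$6,943.44

Cushion = 2 × $928.97 = $1,857.94
Trial balance (start $0, +$928.97 each month, − disbursements):
  Dec: +$928.97 − $735.96 → $193.01
  Jan: +$928.97 − $6,207.48 → -$5,085.50
  Feb: +$928.97 → -$4,156.53
  Mar: +$928.97 − $977.70 → -$4,205.26
  Apr: +$928.97 → -$3,276.29
  May: +$928.97 → -$2,347.32
  Jun: +$928.97 − $2,248.80 → -$3,667.15
  Jul: +$928.97 → -$2,738.18
  Aug: +$928.97 → -$1,809.21
  Sep: +$928.97 − $977.70 → -$1,857.94
  Oct: +$928.97 → -$928.97
  Nov: +$928.97 → $0.00
Lowest trial balance = -$5,085.50 (Jan)
Initial deposit = cushion − low point = $1,857.94 − (-$5,085.50) = $6,943.44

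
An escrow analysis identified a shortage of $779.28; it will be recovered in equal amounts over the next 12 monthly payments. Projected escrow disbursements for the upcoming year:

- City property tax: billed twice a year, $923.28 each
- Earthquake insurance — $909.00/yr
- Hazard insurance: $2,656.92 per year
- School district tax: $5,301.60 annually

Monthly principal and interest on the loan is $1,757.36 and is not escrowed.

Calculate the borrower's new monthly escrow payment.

$957.78

City property tax — $923.28 × 2 = $1,846.56 annually
Earthquake insurance — $909.00 annually
Hazard insurance — $2,656.92 annually
School district tax — $5,301.60 annually
Total per year = $10,714.08
Per month = $10,714.08 / 12 = $892.84
Shortage spread = $779.28 ÷ 12 = $64.94/mo
New monthly escrow = $892.84 + $64.94 = $957.78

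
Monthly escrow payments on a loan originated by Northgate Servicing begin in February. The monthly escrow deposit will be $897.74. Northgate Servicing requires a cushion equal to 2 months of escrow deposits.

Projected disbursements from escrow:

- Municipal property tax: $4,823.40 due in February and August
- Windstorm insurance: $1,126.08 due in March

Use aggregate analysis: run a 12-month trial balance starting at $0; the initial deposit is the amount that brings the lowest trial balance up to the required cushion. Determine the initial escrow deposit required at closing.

$6,284.18

Cushion = 2 × $897.74 = $1,795.48
Trial balance (start $0, +$897.74 each month, − disbursements):
  Feb: +$897.74 − $4,823.40 → -$3,925.66
  Mar: +$897.74 − $1,126.08 → -$4,154.00
  Apr: +$897.74 → -$3,256.26
  May: +$897.74 → -$2,358.52
  Jun: +$897.74 → -$1,460.78
  Jul: +$897.74 → -$563.04
  Aug: +$897.74 − $4,823.40 → -$4,488.70
  Sep: +$897.74 → -$3,590.96
  Oct: +$897.74 → -$2,693.22
  Nov: +$897.74 → -$1,795.48
  Dec: +$897.74 → -$897.74
  Jan: +$897.74 → $0.00
Lowest trial balance = -$4,488.70 (Aug)
Initial deposit = cushion − low point = $1,795.48 − (-$4,488.70) = $6,284.18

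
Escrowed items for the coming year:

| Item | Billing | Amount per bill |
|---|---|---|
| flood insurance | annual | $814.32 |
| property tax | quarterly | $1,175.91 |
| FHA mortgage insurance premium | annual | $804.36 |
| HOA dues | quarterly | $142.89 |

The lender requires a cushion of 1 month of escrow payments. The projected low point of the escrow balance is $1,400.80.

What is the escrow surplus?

$826.31

Flood insurance — $814.32/yr
Property tax — $1,175.91 × 4 = $4,703.64/yr
FHA mortgage insurance premium — $804.36/yr
HOA dues — $142.89 × 4 = $571.56/yr
Yearly total = $814.32 + $4,703.64 + $804.36 + $571.56 = $6,893.88
Base monthly escrow = $6,893.88 ÷ 12 = $574.49
Required cushion = 1 × $574.49 = $574.49
Surplus = $1,400.80 − $574.49 = $826.31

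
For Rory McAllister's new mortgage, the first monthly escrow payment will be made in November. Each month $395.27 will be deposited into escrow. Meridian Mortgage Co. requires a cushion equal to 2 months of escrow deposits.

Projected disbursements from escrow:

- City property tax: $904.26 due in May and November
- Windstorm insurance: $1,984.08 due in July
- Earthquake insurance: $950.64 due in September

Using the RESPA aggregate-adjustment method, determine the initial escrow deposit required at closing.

$1,299.53

Cushion = 2 × $395.27 = $790.54
Trial balance (start $0, +$395.27 each month, − disbursements):
  Nov: +$395.27 − $904.26 → -$508.99
  Dec: +$395.27 → -$113.72
  Jan: +$395.27 → $281.55
  Feb: +$395.27 → $676.82
  Mar: +$395.27 → $1,072.09
  Apr: +$395.27 → $1,467.36
  May: +$395.27 − $904.26 → $958.37
  Jun: +$395.27 → $1,353.64
  Jul: +$395.27 − $1,984.08 → -$235.17
  Aug: +$395.27 → $160.10
  Sep: +$395.27 − $950.64 → -$395.27
  Oct: +$395.27 → $0.00
Lowest trial balance = -$508.99 (Nov)
Initial deposit = cushion − low point = $790.54 − (-$508.99) = $1,299.53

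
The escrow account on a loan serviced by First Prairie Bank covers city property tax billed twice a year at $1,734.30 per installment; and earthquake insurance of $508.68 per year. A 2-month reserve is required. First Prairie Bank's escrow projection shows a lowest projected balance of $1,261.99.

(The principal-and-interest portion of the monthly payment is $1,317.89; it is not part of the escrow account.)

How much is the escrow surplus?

City property tax — $1,734.30 × 2 = $3,468.60
Earthquake insurance — $508.68
Combined annual = $3,977.28
Monthly = $3,977.28 / 12 = $331.44
Required cushion = 2 × $331.44 = $662.88
Excess over cushion: $1,261.99 − $662.88 = $599.11

$599.11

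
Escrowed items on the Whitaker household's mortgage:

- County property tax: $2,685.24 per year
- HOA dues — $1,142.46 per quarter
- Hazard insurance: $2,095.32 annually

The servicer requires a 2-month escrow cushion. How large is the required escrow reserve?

$1,558.40

County property tax — $2,685.24 annually
HOA dues — $1,142.46 × 4 = $4,569.84 annually
Hazard insurance — $2,095.32 annually
Annual escrow total = $2,685.24 + $4,569.84 + $2,095.32 = $9,350.40
Monthly escrow = $9,350.40 / 12 = $779.20
Cushion = 2 × $779.20 = $1,558.40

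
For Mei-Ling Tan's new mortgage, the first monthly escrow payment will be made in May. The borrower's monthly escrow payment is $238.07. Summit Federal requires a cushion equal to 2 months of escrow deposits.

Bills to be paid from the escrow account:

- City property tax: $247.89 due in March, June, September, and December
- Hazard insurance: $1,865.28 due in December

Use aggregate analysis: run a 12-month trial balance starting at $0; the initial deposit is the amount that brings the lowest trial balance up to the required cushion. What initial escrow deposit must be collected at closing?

Cushion = 2 × $238.07 = $476.14
Trial balance (start $0, +$238.07 each month, − disbursements):
  May: +$238.07 → $238.07
  Jun: +$238.07 − $247.89 → $228.25
  Jul: +$238.07 → $466.32
  Aug: +$238.07 → $704.39
  Sep: +$238.07 − $247.89 → $694.57
  Oct: +$238.07 → $932.64
  Nov: +$238.07 → $1,170.71
  Dec: +$238.07 − $2,113.17 → -$704.39
  Jan: +$238.07 → -$466.32
  Feb: +$238.07 → -$228.25
  Mar: +$238.07 − $247.89 → -$238.07
  Apr: +$238.07 → $0.00
Lowest trial balance = -$704.39 (Dec)
Initial deposit = cushion − low point = $476.14 − (-$704.39) = $1,180.53

$1,180.53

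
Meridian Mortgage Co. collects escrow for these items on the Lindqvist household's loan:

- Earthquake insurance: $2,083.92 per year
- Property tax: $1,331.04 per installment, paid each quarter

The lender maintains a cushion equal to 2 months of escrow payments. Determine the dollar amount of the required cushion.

Earthquake insurance = $2,083.92 annually
Property tax = $1,331.04 × 4 = $5,324.16 annually
Total per year = $2,083.92 + $5,324.16 = $7,408.08
Monthly escrow = $7,408.08 / 12 = $617.34
Required cushion = 2 × $617.34 = $1,234.68

$1,234.68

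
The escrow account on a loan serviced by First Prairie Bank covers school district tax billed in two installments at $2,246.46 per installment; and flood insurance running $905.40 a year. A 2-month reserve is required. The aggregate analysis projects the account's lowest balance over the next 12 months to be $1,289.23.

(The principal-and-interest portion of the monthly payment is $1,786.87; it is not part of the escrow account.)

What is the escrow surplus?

School district tax = $2,246.46 × 2 = $4,492.92/yr
Flood insurance = $905.40/yr
Total per year = $4,492.92 + $905.40 = $5,398.32
Per month = $5,398.32 ÷ 12 = $449.86
Cushion = 2 × $449.86 = $899.72
Excess over cushion: $1,289.23 − $899.72 = $389.51

$389.51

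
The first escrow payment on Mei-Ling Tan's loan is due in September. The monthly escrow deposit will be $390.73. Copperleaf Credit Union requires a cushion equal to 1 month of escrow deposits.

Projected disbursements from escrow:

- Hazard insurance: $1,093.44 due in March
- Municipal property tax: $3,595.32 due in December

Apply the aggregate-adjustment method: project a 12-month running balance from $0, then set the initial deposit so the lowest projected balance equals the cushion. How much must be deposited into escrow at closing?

$2,423.13

Cushion = 1 × $390.73 = $390.73
Trial balance (start $0, +$390.73 each month, − disbursements):
  Sep: +$390.73 → $390.73
  Oct: +$390.73 → $781.46
  Nov: +$390.73 → $1,172.19
  Dec: +$390.73 − $3,595.32 → -$2,032.40
  Jan: +$390.73 → -$1,641.67
  Feb: +$390.73 → -$1,250.94
  Mar: +$390.73 − $1,093.44 → -$1,953.65
  Apr: +$390.73 → -$1,562.92
  May: +$390.73 → -$1,172.19
  Jun: +$390.73 → -$781.46
  Jul: +$390.73 → -$390.73
  Aug: +$390.73 → $0.00
Lowest trial balance = -$2,032.40 (Dec)
Initial deposit = cushion − low point = $390.73 − (-$2,032.40) = $2,423.13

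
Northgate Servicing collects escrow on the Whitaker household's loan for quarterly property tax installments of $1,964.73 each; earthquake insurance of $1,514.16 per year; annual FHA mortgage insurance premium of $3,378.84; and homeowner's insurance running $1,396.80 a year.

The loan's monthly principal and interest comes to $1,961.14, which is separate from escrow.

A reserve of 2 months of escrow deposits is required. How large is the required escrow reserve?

$2,358.12

Property tax = $1,964.73 × 4 = $7,858.92
Earthquake insurance = $1,514.16
FHA mortgage insurance premium = $3,378.84
Homeowner's insurance = $1,396.80
Yearly total = $7,858.92 + $1,514.16 + $3,378.84 + $1,396.80 = $14,148.72
Monthly escrow = $14,148.72 ÷ 12 = $1,179.06
Reserve = 2 × $1,179.06 = $2,358.12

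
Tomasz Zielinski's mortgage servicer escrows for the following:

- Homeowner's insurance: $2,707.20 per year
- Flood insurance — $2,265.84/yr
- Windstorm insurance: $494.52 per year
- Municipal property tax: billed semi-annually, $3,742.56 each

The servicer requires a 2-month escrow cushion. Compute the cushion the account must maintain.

$2,158.78

Homeowner's insurance = $2,707.20/yr
Flood insurance = $2,265.84/yr
Windstorm insurance = $494.52/yr
Municipal property tax = $3,742.56 × 2 = $7,485.12/yr
Total annual escrow = $12,952.68
Monthly escrow = $12,952.68 ÷ 12 = $1,079.39
Reserve = 2 × $1,079.39 = $2,158.78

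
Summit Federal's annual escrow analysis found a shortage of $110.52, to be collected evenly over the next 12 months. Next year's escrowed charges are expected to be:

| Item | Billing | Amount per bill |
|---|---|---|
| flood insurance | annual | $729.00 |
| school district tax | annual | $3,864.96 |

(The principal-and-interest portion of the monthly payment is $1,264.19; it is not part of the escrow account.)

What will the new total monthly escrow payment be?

Flood insurance = $729.00
School district tax = $3,864.96
Annual escrow total = $4,593.96
Per month = $4,593.96 / 12 = $382.83
Shortage spread = $110.52 / 12 = $9.21/mo
Adjusted monthly = $382.83 + $9.21 = $392.04

$392.04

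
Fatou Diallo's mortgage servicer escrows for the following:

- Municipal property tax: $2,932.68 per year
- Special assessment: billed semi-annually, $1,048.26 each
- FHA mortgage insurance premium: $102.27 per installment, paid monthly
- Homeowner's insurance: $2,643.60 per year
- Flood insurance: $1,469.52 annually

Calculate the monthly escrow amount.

Municipal property tax — $2,932.68 annually
Special assessment — $1,048.26 × 2 = $2,096.52 annually
FHA mortgage insurance premium — $102.27 × 12 = $1,227.24 annually
Homeowner's insurance — $2,643.60 annually
Flood insurance — $1,469.52 annually
Total per year = $10,369.56
Monthly escrow = $10,369.56 ÷ 12 = $864.13

$864.13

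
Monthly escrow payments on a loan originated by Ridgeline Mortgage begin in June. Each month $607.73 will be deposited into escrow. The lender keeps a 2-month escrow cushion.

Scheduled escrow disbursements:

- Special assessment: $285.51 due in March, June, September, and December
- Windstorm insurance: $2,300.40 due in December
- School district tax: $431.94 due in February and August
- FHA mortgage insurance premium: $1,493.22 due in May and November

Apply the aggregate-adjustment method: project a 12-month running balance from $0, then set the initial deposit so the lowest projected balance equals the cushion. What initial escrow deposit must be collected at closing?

Cushion = 2 × $607.73 = $1,215.46
Trial balance (start $0, +$607.73 each month, − disbursements):
  Jun: +$607.73 − $285.51 → $322.22
  Jul: +$607.73 → $929.95
  Aug: +$607.73 − $431.94 → $1,105.74
  Sep: +$607.73 − $285.51 → $1,427.96
  Oct: +$607.73 → $2,035.69
  Nov: +$607.73 − $1,493.22 → $1,150.20
  Dec: +$607.73 − $2,585.91 → -$827.98
  Jan: +$607.73 → -$220.25
  Feb: +$607.73 − $431.94 → -$44.46
  Mar: +$607.73 − $285.51 → $277.76
  Apr: +$607.73 → $885.49
  May: +$607.73 − $1,493.22 → $0.00
Lowest trial balance = -$827.98 (Dec)
Initial deposit = cushion − low point = $1,215.46 − (-$827.98) = $2,043.44

$2,043.44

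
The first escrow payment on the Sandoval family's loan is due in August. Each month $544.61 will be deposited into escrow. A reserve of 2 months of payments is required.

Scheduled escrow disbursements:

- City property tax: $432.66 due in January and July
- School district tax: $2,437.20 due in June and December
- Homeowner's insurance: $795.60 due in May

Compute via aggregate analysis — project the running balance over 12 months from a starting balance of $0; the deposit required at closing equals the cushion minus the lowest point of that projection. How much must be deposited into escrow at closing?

Cushion = 2 × $544.61 = $1,089.22
Trial balance (start $0, +$544.61 each month, − disbursements):
  Aug: +$544.61 → $544.61
  Sep: +$544.61 → $1,089.22
  Oct: +$544.61 → $1,633.83
  Nov: +$544.61 → $2,178.44
  Dec: +$544.61 − $2,437.20 → $285.85
  Jan: +$544.61 − $432.66 → $397.80
  Feb: +$544.61 → $942.41
  Mar: +$544.61 → $1,487.02
  Apr: +$544.61 → $2,031.63
  May: +$544.61 − $795.60 → $1,780.64
  Jun: +$544.61 − $2,437.20 → -$111.95
  Jul: +$544.61 − $432.66 → $0.00
Lowest trial balance = -$111.95 (Jun)
Initial deposit = cushion − low point = $1,089.22 − (-$111.95) = $1,201.17

$1,201.17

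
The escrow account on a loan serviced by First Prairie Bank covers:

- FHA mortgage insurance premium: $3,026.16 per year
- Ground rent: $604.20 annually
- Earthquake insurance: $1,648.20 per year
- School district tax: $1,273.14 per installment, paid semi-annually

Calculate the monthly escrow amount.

$652.07

FHA mortgage insurance premium = $3,026.16 per year
Ground rent = $604.20 per year
Earthquake insurance = $1,648.20 per year
School district tax = $1,273.14 × 2 = $2,546.28 per year
Total per year = $3,026.16 + $604.20 + $1,648.20 + $2,546.28 = $7,824.84
Monthly = $7,824.84 / 12 = $652.07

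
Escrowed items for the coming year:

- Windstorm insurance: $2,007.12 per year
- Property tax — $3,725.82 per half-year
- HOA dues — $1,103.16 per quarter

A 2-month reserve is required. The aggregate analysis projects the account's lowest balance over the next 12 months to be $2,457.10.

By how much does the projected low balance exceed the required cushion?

Windstorm insurance — $2,007.12
Property tax — $3,725.82 × 2 = $7,451.64
HOA dues — $1,103.16 × 4 = $4,412.64
Total per year = $2,007.12 + $7,451.64 + $4,412.64 = $13,871.40
Per month = $13,871.40 / 12 = $1,155.95
Required reserve = 2 × $1,155.95 = $2,311.90
Excess over cushion: $2,457.10 − $2,311.90 = $145.20

$145.20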